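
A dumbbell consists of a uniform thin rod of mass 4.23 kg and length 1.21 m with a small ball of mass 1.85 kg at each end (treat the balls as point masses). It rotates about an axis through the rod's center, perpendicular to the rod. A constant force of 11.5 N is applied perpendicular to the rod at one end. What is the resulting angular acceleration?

I_rod = (1/12)ML² = (1/12)(4.23)(1.21)² = 0.5161 kg·m².
I_balls = 2·m·(L/2)² = 2(1.85)(0.6050)² = 1.354 kg·m².
Total I = 1.870 kg·m².
τ = F·(L/2) = (11.5)(0.605) = 6.957 N·m.
α = τ/I = 6.957/1.870 = 3.720 rad/s².

α ≈ 3.72 rad/s²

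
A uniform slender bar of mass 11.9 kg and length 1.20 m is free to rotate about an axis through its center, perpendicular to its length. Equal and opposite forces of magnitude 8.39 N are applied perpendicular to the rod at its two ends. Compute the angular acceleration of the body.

α ≈ 7.05 rad/s²

I = (1/12)ML² = (1/12)(11.9)(1.20)² = 1.428 kg·m².
The couple gives τ = F·(L/2) + F·(L/2) = F L = (8.39)(1.20) = 10.07 N·m.
Newton's second law for rotation, τ = Iα, gives α = τ/I = 10.07/1.428 = 7.050 rad/s².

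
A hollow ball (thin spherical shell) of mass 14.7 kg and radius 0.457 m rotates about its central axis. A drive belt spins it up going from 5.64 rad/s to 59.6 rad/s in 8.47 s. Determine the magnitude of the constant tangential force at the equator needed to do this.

F ≈ 28.5 N

I = (2/3)MR² = (2/3)(14.7)(0.457)² = 2.047 kg·m².
α = Δω/Δt = (59.6 − 5.64)/8.47 = 6.371 rad/s².
The required torque is τ = Iα = (2.047)(6.371) = 13.04 N·m.
A tangential force at the equator gives τ = FR, so F = τ/R = 13.04/0.457 = 28.53 N.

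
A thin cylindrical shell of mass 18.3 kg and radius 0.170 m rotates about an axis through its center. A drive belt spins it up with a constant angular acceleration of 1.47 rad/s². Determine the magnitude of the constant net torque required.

τ ≈ 0.777 N·m

I = MR² = (18.3)(0.170)² = 0.5289 kg·m².
τ = Iα = (0.5289)(1.470) = 0.7774 N·m.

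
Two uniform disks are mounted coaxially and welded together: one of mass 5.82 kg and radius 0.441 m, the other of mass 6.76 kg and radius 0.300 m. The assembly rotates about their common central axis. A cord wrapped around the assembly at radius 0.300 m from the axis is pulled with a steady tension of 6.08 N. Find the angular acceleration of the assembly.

I = ½M₁R₁² + ½M₂R₂² = ½(5.82)(0.441)² + ½(6.76)(0.300)² = 0.8701 kg·m².
τ = F r = (6.08)(0.300) = 1.824 N·m.
α = τ/I = 1.824/0.8701 = 2.096 rad/s².

α ≈ 2.10 rad/s²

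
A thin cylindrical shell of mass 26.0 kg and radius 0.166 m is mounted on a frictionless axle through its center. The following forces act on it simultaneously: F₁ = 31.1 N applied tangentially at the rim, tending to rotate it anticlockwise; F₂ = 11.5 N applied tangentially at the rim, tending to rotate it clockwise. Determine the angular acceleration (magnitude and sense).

α ≈ 4.54 rad/s², anticlockwise

I = MR² = (26.0)(0.166)² = 0.7165 kg·m².
Taking anticlockwise as positive: τ₁ = +(31.1)(0.166) = +5.163 N·m; τ₂ = −(11.5)(0.166) = −1.909 N·m.
Net torque τ = 3.254 N·m.
α = τ/I = 3.254/0.7165 = 4.541 rad/s².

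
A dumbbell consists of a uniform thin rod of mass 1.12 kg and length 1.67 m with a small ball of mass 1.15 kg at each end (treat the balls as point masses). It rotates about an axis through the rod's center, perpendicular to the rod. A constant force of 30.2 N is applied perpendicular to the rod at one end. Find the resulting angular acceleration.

α ≈ 13.5 rad/s²

I_rod = (1/12)ML² = (1/12)(1.12)(1.67)² = 0.2603 kg·m².
I_balls = 2·m·(L/2)² = 2(1.15)(0.8350)² = 1.604 kg·m².
Total I = 1.864 kg·m².
τ = F·(L/2) = (30.2)(0.835) = 25.22 N·m.
α = τ/I = 25.22/1.864 = 13.53 rad/s².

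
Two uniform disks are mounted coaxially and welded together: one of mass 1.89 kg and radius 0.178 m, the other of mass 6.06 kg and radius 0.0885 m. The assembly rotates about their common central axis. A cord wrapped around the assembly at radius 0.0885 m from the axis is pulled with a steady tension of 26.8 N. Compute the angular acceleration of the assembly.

α ≈ 44.2 rad/s²

I = ½M₁R₁² + ½M₂R₂² = ½(1.89)(0.178)² + ½(6.06)(0.0885)² = 0.05367 kg·m².
τ = F r = (26.8)(0.0885) = 2.372 N·m.
α = τ/I = 2.372/0.05367 = 44.19 rad/s².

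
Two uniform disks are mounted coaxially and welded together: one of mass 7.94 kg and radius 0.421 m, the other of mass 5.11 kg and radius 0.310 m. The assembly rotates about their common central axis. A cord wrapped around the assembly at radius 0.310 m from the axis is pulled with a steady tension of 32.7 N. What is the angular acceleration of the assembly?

α ≈ 10.7 rad/s²

I = ½M₁R₁² + ½M₂R₂² = ½(7.94)(0.421)² + ½(5.11)(0.310)² = 0.9492 kg·m².
τ = F r = (32.7)(0.310) = 10.14 N·m.
α = τ/I = 10.14/0.9492 = 10.68 rad/s².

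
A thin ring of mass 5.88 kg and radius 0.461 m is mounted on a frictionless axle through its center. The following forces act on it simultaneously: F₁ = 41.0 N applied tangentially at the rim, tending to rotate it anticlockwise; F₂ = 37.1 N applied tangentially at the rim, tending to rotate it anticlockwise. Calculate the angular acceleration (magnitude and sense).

α ≈ 28.8 rad/s², anticlockwise

I = MR² = (5.88)(0.461)² = 1.250 kg·m².
Taking anticlockwise as positive: τ₁ = +(41.0)(0.461) = +18.90 N·m; τ₂ = +(37.1)(0.461) = +17.10 N·m.
Net torque τ = 36.00 N·m.
α = τ/I = 36.00/1.250 = 28.81 rad/s².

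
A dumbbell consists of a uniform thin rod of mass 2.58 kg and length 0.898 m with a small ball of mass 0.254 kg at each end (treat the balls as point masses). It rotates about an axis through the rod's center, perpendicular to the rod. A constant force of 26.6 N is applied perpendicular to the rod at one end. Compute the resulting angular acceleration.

α ≈ 43.3 rad/s²

I_rod = (1/12)ML² = (1/12)(2.58)(0.898)² = 0.1734 kg·m².
I_balls = 2·m·(L/2)² = 2(0.254)(0.4490)² = 0.1024 kg·m².
Total I = 0.2758 kg·m².
τ = F·(L/2) = (26.6)(0.449) = 11.94 N·m.
α = τ/I = 11.94/0.2758 = 43.31 rad/s².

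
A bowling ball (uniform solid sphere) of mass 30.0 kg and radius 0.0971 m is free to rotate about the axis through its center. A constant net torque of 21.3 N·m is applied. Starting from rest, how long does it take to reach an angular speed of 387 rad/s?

I = (2/5)MR² = (2/5)(30.0)(0.0971)² = 0.1131 kg·m².
α = τ/I = 21.3/0.1131 = 188.3 rad/s².
ω = αt ⇒ t = ω/α = 387/188.3 = 2.056 s.

t ≈ 2.06 s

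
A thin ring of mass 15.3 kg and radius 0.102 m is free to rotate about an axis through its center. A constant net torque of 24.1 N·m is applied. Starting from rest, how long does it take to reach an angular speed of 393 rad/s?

I = MR² = (15.3)(0.102)² = 0.1592 kg·m².
α = τ/I = 24.1/0.1592 = 151.4 rad/s².
ω = αt ⇒ t = ω/α = 393/151.4 = 2.596 s.

t ≈ 2.60 s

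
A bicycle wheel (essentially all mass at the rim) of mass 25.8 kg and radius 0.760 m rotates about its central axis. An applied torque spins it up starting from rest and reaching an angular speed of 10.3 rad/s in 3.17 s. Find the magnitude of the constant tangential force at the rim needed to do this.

I = MR² = (25.8)(0.760)² = 14.90 kg·m².
α = Δω/Δt = (10.3 − 0)/3.17 = 3.249 rad/s².
The required torque is τ = Iα = (14.90)(3.249) = 48.42 N·m.
A tangential force at the rim gives τ = FR, so F = τ/R = 48.42/0.760 = 63.71 N.

F ≈ 63.7 N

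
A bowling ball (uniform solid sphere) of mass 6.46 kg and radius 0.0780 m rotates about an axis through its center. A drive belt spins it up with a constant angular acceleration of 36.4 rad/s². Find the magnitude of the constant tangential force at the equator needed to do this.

I = (2/5)MR² = (2/5)(6.46)(0.0780)² = 0.01572 kg·m².
The required torque is τ = Iα = (0.01572)(36.40) = 0.5722 N·m.
A tangential force at the equator gives τ = FR, so F = τ/R = 0.5722/0.0780 = 7.336 N.

F ≈ 7.34 N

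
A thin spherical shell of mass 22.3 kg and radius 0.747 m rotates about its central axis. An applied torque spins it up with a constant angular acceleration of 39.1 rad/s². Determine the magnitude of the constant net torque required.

I = (2/3)MR² = (2/3)(22.3)(0.747)² = 8.296 kg·m².
τ = Iα = (8.296)(39.10) = 324.4 N·m.

τ ≈ 324 N·m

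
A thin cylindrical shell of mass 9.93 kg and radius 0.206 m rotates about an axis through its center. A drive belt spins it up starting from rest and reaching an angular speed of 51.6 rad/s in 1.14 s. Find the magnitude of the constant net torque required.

I = MR² = (9.93)(0.206)² = 0.4214 kg·m².
α = Δω/Δt = (51.6 − 0)/1.14 = 45.26 rad/s².
τ = Iα = (0.4214)(45.26) = 19.07 N·m.

τ ≈ 19.1 N·m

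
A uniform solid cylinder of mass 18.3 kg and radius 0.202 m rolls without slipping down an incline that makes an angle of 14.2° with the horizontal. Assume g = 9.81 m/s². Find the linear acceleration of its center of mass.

a ≈ 1.60 m/s²

Translation along the incline: Mg sinθ − f = Ma.
Rotation about the center: fR = Iα with I = ½MR². No-slip gives a = αR, so f = (I/R²)a = (1/2)M a.
Substituting: Mg sinθ = (1 + 0.5000)Ma, so a = g sinθ/(1 + 0.5000) = (9.81) sin 14.2° / 1.500 = 1.604 m/s².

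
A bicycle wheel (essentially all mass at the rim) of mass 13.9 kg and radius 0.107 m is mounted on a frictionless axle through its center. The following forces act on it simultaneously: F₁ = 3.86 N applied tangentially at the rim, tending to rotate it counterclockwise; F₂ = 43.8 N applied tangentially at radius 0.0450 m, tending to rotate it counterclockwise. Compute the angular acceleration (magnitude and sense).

I = MR² = (13.9)(0.107)² = 0.1591 kg·m².
Taking counterclockwise as positive: τ₁ = +(3.86)(0.107) = +0.4130 N·m; τ₂ = +(43.8)(0.0450) = +1.971 N·m.
Net torque τ = 2.384 N·m.
α = τ/I = 2.384/0.1591 = 14.98 rad/s².

α ≈ 15.0 rad/s², counterclockwise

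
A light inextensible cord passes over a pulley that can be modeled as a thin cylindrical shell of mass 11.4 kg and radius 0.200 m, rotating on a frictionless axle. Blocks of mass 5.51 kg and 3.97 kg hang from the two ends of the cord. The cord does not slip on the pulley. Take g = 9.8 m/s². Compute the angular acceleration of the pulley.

I = MR² = (11.4)(0.200)² = 0.4560 kg·m².
Heavier block: m₁g − T₁ = m₁a. Lighter block: T₂ − m₂g = m₂a.
Pulley: (T₁ − T₂)R = Iα = I(a/R), so T₁ − T₂ = (I/R²)a = 1·M_p a = 11.40·a.
Adding the three: (m₁ − m₂)g = (m₁ + m₂ + 11.40)a, so a = (5.51 − 3.97)(9.8)/(5.51 + 3.97 + 11.40) = 0.7228 m/s².
α = a/R = 0.7228/0.200 = 3.614 rad/s².

α ≈ 3.61 rad/s²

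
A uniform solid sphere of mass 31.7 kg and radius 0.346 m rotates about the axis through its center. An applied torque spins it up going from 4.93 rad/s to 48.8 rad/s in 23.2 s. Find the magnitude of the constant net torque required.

τ ≈ 2.87 N·m

I = (2/5)MR² = (2/5)(31.7)(0.346)² = 1.518 kg·m².
α = Δω/Δt = (48.8 − 4.93)/23.2 = 1.891 rad/s².
τ = Iα = (1.518)(1.891) = 2.870 N·m.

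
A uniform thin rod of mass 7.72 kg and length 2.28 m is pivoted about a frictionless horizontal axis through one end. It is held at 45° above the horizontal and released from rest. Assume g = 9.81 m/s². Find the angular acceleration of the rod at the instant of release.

About the pivot, I = (1/3)ML² = (1/3)(7.72)(2.28)² = 13.38 kg·m².
The weight acts at the center, a distance L/2 = 1.140 m from the pivot; τ = Mg(L/2) cos 45° = 61.05 N·m.
α = τ/I = 61.05/13.38 = 4.564 rad/s².
(Equivalently α = (3g/(2L)) cos 45° = 4.564 rad/s².)

α ≈ 4.56 rad/s²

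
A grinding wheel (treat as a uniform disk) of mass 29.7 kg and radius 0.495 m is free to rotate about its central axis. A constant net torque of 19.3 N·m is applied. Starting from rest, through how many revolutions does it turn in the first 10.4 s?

≈ 45.7 revolutions

I = ½MR² = (1/2)(29.7)(0.495)² = 3.639 kg·m².
α = τ/I = 19.3/3.639 = 5.304 rad/s².
θ = ½αt² = ½(5.304)(10.4)² = 286.9 rad.
Revolutions = θ/(2π) = 45.65.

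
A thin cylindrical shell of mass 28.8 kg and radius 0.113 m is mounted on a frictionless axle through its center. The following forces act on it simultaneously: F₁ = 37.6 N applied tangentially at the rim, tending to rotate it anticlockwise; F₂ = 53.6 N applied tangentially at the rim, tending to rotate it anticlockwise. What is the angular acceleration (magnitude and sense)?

I = MR² = (28.8)(0.113)² = 0.3677 kg·m².
Taking anticlockwise as positive: τ₁ = +(37.6)(0.113) = +4.249 N·m; τ₂ = +(53.6)(0.113) = +6.057 N·m.
Net torque τ = 10.31 N·m.
α = τ/I = 10.31/0.3677 = 28.02 rad/s².

α ≈ 28.0 rad/s², anticlockwise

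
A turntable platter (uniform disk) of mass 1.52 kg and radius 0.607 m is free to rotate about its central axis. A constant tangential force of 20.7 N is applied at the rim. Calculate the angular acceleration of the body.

α ≈ 44.9 rad/s²

I = ½MR² = (1/2)(1.52)(0.607)² = 0.2800 kg·m².
τ = F R = (20.7)(0.607) = 12.56 N·m.
From τ = Iα: α = 12.56/0.2800 = 44.87 rad/s².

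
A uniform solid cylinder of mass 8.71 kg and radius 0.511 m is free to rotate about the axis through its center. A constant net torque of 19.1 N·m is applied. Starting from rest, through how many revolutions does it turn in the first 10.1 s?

≈ 136 revolutions

I = ½MR² = (1/2)(8.71)(0.511)² = 1.137 kg·m².
α = τ/I = 19.1/1.137 = 16.80 rad/s².
θ = ½αt² = ½(16.80)(10.1)² = 856.7 rad.
Revolutions = θ/(2π) = 136.3.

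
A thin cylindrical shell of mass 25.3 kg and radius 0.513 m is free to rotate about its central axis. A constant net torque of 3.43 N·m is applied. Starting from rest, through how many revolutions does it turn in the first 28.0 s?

I = MR² = (25.3)(0.513)² = 6.658 kg·m².
α = τ/I = 3.43/6.658 = 0.5152 rad/s².
θ = ½αt² = ½(0.5152)(28.0)² = 201.9 rad.
Revolutions = θ/(2π) = 32.14.

≈ 32.1 revolutions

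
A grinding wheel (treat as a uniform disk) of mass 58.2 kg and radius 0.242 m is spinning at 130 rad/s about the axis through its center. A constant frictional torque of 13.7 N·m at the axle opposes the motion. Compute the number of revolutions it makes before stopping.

I = ½MR² = (1/2)(58.2)(0.242)² = 1.704 kg·m².
The net torque has magnitude 13.7 N·m, opposing ω.
|α| = τ/I = 13.70/1.704 = 8.039 rad/s² (deceleration).
ω² = ω₀² − 2|α|θ with ω = 0 ⇒ θ = ω₀²/(2|α|) = 1051 rad = 167.3 rev.

≈ 167 revolutions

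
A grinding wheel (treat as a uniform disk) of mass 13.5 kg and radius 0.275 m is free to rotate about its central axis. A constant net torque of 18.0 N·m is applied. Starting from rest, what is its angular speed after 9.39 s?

I = ½MR² = (1/2)(13.5)(0.275)² = 0.5105 kg·m².
α = τ/I = 18.0/0.5105 = 35.26 rad/s².
ω = ω₀ + αt = 0 + (35.26)(9.39) = 331.1 rad/s.

ω ≈ 331 rad/s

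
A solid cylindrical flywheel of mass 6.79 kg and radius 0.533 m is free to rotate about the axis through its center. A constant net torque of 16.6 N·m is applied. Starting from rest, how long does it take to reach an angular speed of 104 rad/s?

I = ½MR² = (1/2)(6.79)(0.533)² = 0.9645 kg·m².
α = τ/I = 16.6/0.9645 = 17.21 rad/s².
ω = αt ⇒ t = ω/α = 104/17.21 = 6.043 s.

t ≈ 6.04 s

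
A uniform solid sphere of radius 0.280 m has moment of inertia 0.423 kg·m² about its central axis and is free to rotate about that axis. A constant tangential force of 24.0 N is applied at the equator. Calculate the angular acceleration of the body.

τ = F R = (24.0)(0.280) = 6.720 N·m.
From τ = Iα: α = 6.720/0.4230 = 15.89 rad/s².

α ≈ 15.9 rad/s²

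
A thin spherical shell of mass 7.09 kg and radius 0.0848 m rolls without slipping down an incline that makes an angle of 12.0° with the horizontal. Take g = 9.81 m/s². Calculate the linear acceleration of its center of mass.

Translation along the incline: Mg sinθ − f = Ma.
Rotation about the center: fR = Iα with I = (2/3)MR². No-slip gives a = αR, so f = (I/R²)a = (2/3)M a.
Substituting: Mg sinθ = (1 + 0.6667)Ma, so a = g sinθ/(1 + 0.6667) = (9.81) sin 12.0° / 1.667 = 1.224 m/s².

a ≈ 1.22 m/s²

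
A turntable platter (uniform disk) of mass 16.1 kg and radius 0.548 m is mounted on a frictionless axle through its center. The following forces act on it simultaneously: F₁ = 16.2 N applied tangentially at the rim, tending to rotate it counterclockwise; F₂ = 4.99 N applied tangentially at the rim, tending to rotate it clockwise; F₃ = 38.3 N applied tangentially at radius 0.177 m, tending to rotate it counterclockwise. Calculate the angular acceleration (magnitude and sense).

I = ½MR² = (1/2)(16.1)(0.548)² = 2.417 kg·m².
Taking counterclockwise as positive: τ₁ = +(16.2)(0.548) = +8.878 N·m; τ₂ = −(4.99)(0.548) = −2.735 N·m; τ₃ = +(38.3)(0.177) = +6.779 N·m.
Net torque τ = 12.92 N·m.
α = τ/I = 12.92/2.417 = 5.345 rad/s².

α ≈ 5.35 rad/s², counterclockwise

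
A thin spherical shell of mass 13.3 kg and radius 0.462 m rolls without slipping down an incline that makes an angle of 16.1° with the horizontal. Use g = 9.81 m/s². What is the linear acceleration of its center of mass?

a ≈ 1.63 m/s²

Translation along the incline: Mg sinθ − f = Ma.
Rotation about the center: fR = Iα with I = (2/3)MR². No-slip gives a = αR, so f = (I/R²)a = (2/3)M a.
Substituting: Mg sinθ = (1 + 0.6667)Ma, so a = g sinθ/(1 + 0.6667) = (9.81) sin 16.1° / 1.667 = 1.632 m/s².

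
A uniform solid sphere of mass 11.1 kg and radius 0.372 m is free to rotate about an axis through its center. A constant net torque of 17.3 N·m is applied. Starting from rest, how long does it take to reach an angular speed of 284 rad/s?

I = (2/5)MR² = (2/5)(11.1)(0.372)² = 0.6144 kg·m².
α = τ/I = 17.3/0.6144 = 28.16 rad/s².
ω = αt ⇒ t = ω/α = 284/28.16 = 10.09 s.

t ≈ 10.1 s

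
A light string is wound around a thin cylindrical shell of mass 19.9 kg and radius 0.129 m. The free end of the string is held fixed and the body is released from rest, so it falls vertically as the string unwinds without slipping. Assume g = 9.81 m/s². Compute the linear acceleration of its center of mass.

Translation: Mg − T = Ma. Rotation about the center: TR = Iα with I = MR².
With a = αR: T = (I/R²)a = M a, so Mg = (1 + 1.000)Ma.
a = g/(1 + 1.000) = 9.81/2.000 = 4.905 m/s².

a ≈ 4.91 m/s²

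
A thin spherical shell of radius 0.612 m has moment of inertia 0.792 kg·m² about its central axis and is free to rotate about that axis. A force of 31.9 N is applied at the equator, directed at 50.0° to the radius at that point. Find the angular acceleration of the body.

α ≈ 18.9 rad/s²

Only the tangential component produces torque: τ = F R sinθ = (31.9)(0.612) sin 50.0° = 14.96 N·m.
Newton's second law for rotation, τ = Iα, gives α = τ/I = 14.96/0.7920 = 18.88 rad/s².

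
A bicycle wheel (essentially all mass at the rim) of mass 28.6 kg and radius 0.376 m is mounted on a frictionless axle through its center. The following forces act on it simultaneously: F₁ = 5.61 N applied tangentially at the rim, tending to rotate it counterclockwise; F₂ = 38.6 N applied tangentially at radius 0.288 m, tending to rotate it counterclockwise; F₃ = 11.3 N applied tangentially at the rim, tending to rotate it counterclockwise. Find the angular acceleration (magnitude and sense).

I = MR² = (28.6)(0.376)² = 4.043 kg·m².
Taking counterclockwise as positive: τ₁ = +(5.61)(0.376) = +2.109 N·m; τ₂ = +(38.6)(0.288) = +11.12 N·m; τ₃ = +(11.3)(0.376) = +4.249 N·m.
Net torque τ = 17.47 N·m.
α = τ/I = 17.47/4.043 = 4.322 rad/s².

α ≈ 4.32 rad/s², counterclockwise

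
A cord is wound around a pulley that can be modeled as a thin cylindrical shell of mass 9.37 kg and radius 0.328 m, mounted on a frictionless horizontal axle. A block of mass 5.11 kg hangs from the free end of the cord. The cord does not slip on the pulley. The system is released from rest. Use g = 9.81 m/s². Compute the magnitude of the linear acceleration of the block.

a ≈ 3.46 m/s²

I = MR² = (9.37)(0.328)² = 1.008 kg·m².
Block: mg − T = ma. Pulley: TR = Iα. No-slip: a = αR, so T = (I/R²)a = 9.370·a.
Then mg = (m + 9.370)a, so a = (5.11)(9.81)/(5.11 + 9.370) = 3.462 m/s².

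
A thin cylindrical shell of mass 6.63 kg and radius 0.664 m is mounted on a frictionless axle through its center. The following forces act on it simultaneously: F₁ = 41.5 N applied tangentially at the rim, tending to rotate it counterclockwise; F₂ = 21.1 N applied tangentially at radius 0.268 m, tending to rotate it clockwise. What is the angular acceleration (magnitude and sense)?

I = MR² = (6.63)(0.664)² = 2.923 kg·m².
Taking counterclockwise as positive: τ₁ = +(41.5)(0.664) = +27.56 N·m; τ₂ = −(21.1)(0.268) = −5.655 N·m.
Net torque τ = 21.90 N·m.
α = τ/I = 21.90/2.923 = 7.492 rad/s².

α ≈ 7.49 rad/s², counterclockwise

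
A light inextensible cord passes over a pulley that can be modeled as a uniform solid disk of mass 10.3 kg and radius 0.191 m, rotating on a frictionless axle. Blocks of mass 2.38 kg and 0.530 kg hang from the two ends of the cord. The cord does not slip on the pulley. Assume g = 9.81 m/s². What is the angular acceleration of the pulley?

I = ½MR² = (1/2)(10.3)(0.191)² = 0.1879 kg·m².
Heavier block: m₁g − T₁ = m₁a. Lighter block: T₂ − m₂g = m₂a.
Pulley: (T₁ − T₂)R = Iα = I(a/R), so T₁ − T₂ = (I/R²)a = (1/2)M_p a = 5.150·a.
Adding the three: (m₁ − m₂)g = (m₁ + m₂ + 5.150)a, so a = (2.38 − 0.530)(9.81)/(2.38 + 0.530 + 5.150) = 2.252 m/s².
α = a/R = 2.252/0.191 = 11.79 rad/s².

α ≈ 11.8 rad/s²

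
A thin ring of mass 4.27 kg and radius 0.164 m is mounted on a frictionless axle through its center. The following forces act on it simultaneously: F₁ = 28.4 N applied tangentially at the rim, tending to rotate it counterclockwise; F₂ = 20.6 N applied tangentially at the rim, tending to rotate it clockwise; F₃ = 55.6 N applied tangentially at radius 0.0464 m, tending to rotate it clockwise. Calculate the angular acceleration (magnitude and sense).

α ≈ 11.3 rad/s², clockwise

I = MR² = (4.27)(0.164)² = 0.1148 kg·m².
Taking counterclockwise as positive: τ₁ = +(28.4)(0.164) = +4.658 N·m; τ₂ = −(20.6)(0.164) = −3.378 N·m; τ₃ = −(55.6)(0.0464) = −2.580 N·m.
Net torque τ = -1.301 N·m.
α = τ/I = -1.301/0.1148 = -11.33 rad/s².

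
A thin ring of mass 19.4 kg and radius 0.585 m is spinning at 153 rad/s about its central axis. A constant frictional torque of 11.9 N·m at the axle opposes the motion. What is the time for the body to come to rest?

t ≈ 85.4 s

I = MR² = (19.4)(0.585)² = 6.639 kg·m².
The net torque has magnitude 11.9 N·m, opposing ω.
|α| = τ/I = 11.90/6.639 = 1.792 rad/s² (deceleration).
0 = ω₀ − |α|t ⇒ t = ω₀/|α| = 153/1.792 = 85.36 s.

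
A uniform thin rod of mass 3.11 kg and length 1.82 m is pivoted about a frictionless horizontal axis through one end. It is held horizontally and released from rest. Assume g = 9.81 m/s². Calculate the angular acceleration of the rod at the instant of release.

α ≈ 8.09 rad/s²

About the pivot, I = (1/3)ML² = (1/3)(3.11)(1.82)² = 3.434 kg·m².
The weight acts at the center, a distance L/2 = 0.9100 m from the pivot; τ = Mg(L/2) = 27.76 N·m.
α = τ/I = 27.76/3.434 = 8.085 rad/s².
(Equivalently α = (3g/(2L)) = 8.085 rad/s².)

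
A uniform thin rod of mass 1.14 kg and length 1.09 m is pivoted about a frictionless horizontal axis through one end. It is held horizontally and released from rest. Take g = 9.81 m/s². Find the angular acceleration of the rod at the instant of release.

α ≈ 13.5 rad/s²

About the pivot, I = (1/3)ML² = (1/3)(1.14)(1.09)² = 0.4515 kg·m².
The weight acts at the center, a distance L/2 = 0.5450 m from the pivot; τ = Mg(L/2) = 6.095 N·m.
α = τ/I = 6.095/0.4515 = 13.50 rad/s².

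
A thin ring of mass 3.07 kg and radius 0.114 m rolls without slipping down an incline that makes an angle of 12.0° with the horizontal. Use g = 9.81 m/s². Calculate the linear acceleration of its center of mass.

a ≈ 1.02 m/s²

Translation along the incline: Mg sinθ − f = Ma.
Rotation about the center: fR = Iα with I = MR². No-slip gives a = αR, so f = (I/R²)a = M a.
Substituting: Mg sinθ = (1 + 1.000)Ma, so a = g sinθ/(1 + 1.000) = (9.81) sin 12.0° / 2.000 = 1.020 m/s².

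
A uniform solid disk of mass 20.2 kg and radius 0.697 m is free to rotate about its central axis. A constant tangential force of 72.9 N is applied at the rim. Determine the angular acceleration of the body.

I = ½MR² = (1/2)(20.2)(0.697)² = 4.907 kg·m².
τ = F R = (72.9)(0.697) = 50.81 N·m.
From τ = Iα: α = 50.81/4.907 = 10.36 rad/s².

α ≈ 10.4 rad/s²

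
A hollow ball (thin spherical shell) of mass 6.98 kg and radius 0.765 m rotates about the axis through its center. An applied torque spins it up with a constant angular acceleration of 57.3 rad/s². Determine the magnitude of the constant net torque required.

τ ≈ 156 N·m

I = (2/3)MR² = (2/3)(6.98)(0.765)² = 2.723 kg·m².
τ = Iα = (2.723)(57.30) = 156.0 N·m.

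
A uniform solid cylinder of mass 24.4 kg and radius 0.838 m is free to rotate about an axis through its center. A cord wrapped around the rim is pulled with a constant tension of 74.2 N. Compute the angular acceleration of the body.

I = ½MR² = (1/2)(24.4)(0.838)² = 8.567 kg·m².
τ = F R = (74.2)(0.838) = 62.18 N·m.
Newton's second law for rotation, τ = Iα, gives α = τ/I = 62.18/8.567 = 7.258 rad/s².

α ≈ 7.26 rad/s²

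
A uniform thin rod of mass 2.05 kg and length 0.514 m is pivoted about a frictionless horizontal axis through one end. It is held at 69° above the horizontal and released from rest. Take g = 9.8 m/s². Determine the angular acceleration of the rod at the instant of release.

About the pivot, I = (1/3)ML² = (1/3)(2.05)(0.514)² = 0.1805 kg·m².
The weight acts at the center, a distance L/2 = 0.2570 m from the pivot; τ = Mg(L/2) cos 69° = 1.850 N·m.
α = τ/I = 1.850/0.1805 = 10.25 rad/s².

α ≈ 10.2 rad/s²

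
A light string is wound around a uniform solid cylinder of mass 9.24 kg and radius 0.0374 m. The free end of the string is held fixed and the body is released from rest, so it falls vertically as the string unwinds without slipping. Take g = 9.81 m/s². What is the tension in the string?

T ≈ 30.2 N

Translation: Mg − T = Ma. Rotation about the center: TR = Iα with I = ½MR².
With a = αR: T = (I/R²)a = (1/2)M a, so Mg = (1 + 0.5000)Ma.
a = g/(1 + 0.5000) = 9.81/1.500 = 6.540 m/s².
T = 0.5000·M·a = (0.5000)(9.24)(6.540) = 30.21 N.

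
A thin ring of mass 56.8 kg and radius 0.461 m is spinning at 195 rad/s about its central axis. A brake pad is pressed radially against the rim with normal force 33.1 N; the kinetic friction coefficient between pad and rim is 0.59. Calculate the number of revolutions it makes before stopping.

≈ 4060 revolutions

I = MR² = (56.8)(0.461)² = 12.07 kg·m².
Friction force f = μN = (0.59)(33.1) = 19.53 N at the rim; torque magnitude τ = fR = 9.003 N·m, opposing ω.
|α| = τ/I = 9.003/12.07 = 0.7458 rad/s² (deceleration).
ω² = ω₀² − 2|α|θ with ω = 0 ⇒ θ = ω₀²/(2|α|) = 25490 rad = 4057 rev.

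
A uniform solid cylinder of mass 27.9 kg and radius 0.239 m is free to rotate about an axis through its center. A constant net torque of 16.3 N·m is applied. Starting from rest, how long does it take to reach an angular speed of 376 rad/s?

t ≈ 18.4 s

I = ½MR² = (1/2)(27.9)(0.239)² = 0.7968 kg·m².
α = τ/I = 16.3/0.7968 = 20.46 rad/s².
ω = αt ⇒ t = ω/α = 376/20.46 = 18.38 s.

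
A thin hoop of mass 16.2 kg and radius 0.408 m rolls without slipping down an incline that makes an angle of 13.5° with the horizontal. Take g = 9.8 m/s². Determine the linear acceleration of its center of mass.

Translation along the incline: Mg sinθ − f = Ma.
Rotation about the center: fR = Iα with I = MR². No-slip gives a = αR, so f = (I/R²)a = M a.
Substituting: Mg sinθ = (1 + 1.000)Ma, so a = g sinθ/(1 + 1.000) = (9.8) sin 13.5° / 2.000 = 1.144 m/s².

a ≈ 1.14 m/s²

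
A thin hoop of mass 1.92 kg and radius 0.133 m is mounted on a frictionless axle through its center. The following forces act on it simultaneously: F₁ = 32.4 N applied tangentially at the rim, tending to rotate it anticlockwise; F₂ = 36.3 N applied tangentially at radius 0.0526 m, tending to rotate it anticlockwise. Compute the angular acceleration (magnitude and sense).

α ≈ 183 rad/s², anticlockwise

I = MR² = (1.92)(0.133)² = 0.03396 kg·m².
Taking anticlockwise as positive: τ₁ = +(32.4)(0.133) = +4.309 N·m; τ₂ = +(36.3)(0.0526) = +1.909 N·m.
Net torque τ = 6.219 N·m.
α = τ/I = 6.219/0.03396 = 183.1 rad/s².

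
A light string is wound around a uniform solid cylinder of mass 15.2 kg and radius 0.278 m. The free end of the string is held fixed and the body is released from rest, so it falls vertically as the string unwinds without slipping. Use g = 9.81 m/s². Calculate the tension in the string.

T ≈ 49.7 N

Translation: Mg − T = Ma. Rotation about the center: TR = Iα with I = ½MR².
With a = αR: T = (I/R²)a = (1/2)M a, so Mg = (1 + 0.5000)Ma.
a = g/(1 + 0.5000) = 9.81/1.500 = 6.540 m/s².
T = 0.5000·M·a = (0.5000)(15.2)(6.540) = 49.70 N.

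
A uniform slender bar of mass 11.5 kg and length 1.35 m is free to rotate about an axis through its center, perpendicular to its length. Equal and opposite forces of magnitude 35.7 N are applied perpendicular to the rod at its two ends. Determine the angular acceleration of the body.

α ≈ 27.6 rad/s²

I = (1/12)ML² = (1/12)(11.5)(1.35)² = 1.747 kg·m².
The couple gives τ = F·(L/2) + F·(L/2) = F L = (35.7)(1.35) = 48.20 N·m.
Newton's second law for rotation, τ = Iα, gives α = τ/I = 48.20/1.747 = 27.59 rad/s².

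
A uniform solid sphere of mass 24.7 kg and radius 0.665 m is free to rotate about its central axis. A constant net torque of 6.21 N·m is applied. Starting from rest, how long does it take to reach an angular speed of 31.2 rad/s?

I = (2/5)MR² = (2/5)(24.7)(0.665)² = 4.369 kg·m².
α = τ/I = 6.21/4.369 = 1.421 rad/s².
ω = αt ⇒ t = ω/α = 31.2/1.421 = 21.95 s.

t ≈ 22.0 s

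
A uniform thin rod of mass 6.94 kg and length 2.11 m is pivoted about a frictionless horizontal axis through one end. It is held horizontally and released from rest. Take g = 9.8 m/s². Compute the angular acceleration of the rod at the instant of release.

About the pivot, I = (1/3)ML² = (1/3)(6.94)(2.11)² = 10.30 kg·m².
The weight acts at the center, a distance L/2 = 1.055 m from the pivot; τ = Mg(L/2) = 71.75 N·m.
α = τ/I = 71.75/10.30 = 6.967 rad/s².

α ≈ 6.97 rad/s²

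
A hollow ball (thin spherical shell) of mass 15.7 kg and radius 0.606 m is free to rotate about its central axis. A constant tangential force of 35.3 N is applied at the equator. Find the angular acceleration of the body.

I = (2/3)MR² = (2/3)(15.7)(0.606)² = 3.844 kg·m².
τ = F R = (35.3)(0.606) = 21.39 N·m.
Newton's second law for rotation, τ = Iα, gives α = τ/I = 21.39/3.844 = 5.565 rad/s².

α ≈ 5.57 rad/s²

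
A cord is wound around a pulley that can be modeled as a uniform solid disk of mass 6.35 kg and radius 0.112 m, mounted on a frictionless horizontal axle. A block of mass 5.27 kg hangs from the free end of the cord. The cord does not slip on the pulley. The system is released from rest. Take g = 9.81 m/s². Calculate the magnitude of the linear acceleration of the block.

I = ½MR² = (1/2)(6.35)(0.112)² = 0.03983 kg·m².
Block: mg − T = ma. Pulley: TR = Iα. No-slip: a = αR, so T = (I/R²)a = 3.175·a.
Then mg = (m + 3.175)a, so a = (5.27)(9.81)/(5.27 + 3.175) = 6.122 m/s².

a ≈ 6.12 m/s²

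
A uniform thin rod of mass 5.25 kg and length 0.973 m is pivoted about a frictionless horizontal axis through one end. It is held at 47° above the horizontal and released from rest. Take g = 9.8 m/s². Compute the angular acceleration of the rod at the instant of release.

α ≈ 10.3 rad/s²

About the pivot, I = (1/3)ML² = (1/3)(5.25)(0.973)² = 1.657 kg·m².
The weight acts at the center, a distance L/2 = 0.4865 m from the pivot; τ = Mg(L/2) cos 47° = 17.07 N·m.
α = τ/I = 17.07/1.657 = 10.30 rad/s².
(Equivalently α = (3g/(2L)) cos 47° = 10.30 rad/s².)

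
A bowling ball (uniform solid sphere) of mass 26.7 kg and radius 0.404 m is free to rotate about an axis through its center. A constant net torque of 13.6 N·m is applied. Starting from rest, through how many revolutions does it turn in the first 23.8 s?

≈ 352 revolutions

I = (2/5)MR² = (2/5)(26.7)(0.404)² = 1.743 kg·m².
α = τ/I = 13.6/1.743 = 7.802 rad/s².
θ = ½αt² = ½(7.802)(23.8)² = 2210 rad.
Revolutions = θ/(2π) = 351.7.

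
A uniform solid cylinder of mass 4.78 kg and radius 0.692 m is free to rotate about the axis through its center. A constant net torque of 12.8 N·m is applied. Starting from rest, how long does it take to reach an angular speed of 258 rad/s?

I = ½MR² = (1/2)(4.78)(0.692)² = 1.144 kg·m².
α = τ/I = 12.8/1.144 = 11.18 rad/s².
ω = αt ⇒ t = ω/α = 258/11.18 = 23.07 s.

t ≈ 23.1 s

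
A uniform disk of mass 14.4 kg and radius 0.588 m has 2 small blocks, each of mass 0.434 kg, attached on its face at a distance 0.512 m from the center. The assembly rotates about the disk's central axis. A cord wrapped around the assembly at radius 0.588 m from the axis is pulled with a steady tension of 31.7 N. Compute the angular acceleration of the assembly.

I_disk = ½MR² = ½(14.4)(0.588)² = 2.489 kg·m².
I_blocks = 2·m·r² = 2(0.434)(0.512)² = 0.2275 kg·m².
Total I = 2.717 kg·m².
τ = F r = (31.7)(0.588) = 18.64 N·m.
α = τ/I = 18.64/2.717 = 6.861 rad/s².

α ≈ 6.86 rad/s²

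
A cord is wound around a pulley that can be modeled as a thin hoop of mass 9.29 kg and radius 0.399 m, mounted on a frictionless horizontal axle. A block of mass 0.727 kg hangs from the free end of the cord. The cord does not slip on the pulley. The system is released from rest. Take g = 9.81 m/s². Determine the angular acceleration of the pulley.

I = MR² = (9.29)(0.399)² = 1.479 kg·m².
Block: mg − T = ma. Pulley: TR = Iα. No-slip: a = αR, so T = (I/R²)a = 9.290·a.
Then mg = (m + 9.290)a, so a = (0.727)(9.81)/(0.727 + 9.290) = 0.7120 m/s².
α = a/R = 0.7120/0.399 = 1.784 rad/s².

α ≈ 1.78 rad/s²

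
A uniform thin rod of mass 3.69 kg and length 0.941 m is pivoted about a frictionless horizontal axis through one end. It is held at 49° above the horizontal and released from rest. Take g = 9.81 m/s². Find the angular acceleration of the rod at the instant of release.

About the pivot, I = (1/3)ML² = (1/3)(3.69)(0.941)² = 1.089 kg·m².
The weight acts at the center, a distance L/2 = 0.4705 m from the pivot; τ = Mg(L/2) cos 49° = 11.17 N·m.
α = τ/I = 11.17/1.089 = 10.26 rad/s².
(Equivalently α = (3g/(2L)) cos 49° = 10.26 rad/s².)

α ≈ 10.3 rad/s²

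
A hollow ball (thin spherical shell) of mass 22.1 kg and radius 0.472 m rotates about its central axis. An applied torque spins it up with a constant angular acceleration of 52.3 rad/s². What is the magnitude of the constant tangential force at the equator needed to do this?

I = (2/3)MR² = (2/3)(22.1)(0.472)² = 3.282 kg·m².
The required torque is τ = Iα = (3.282)(52.30) = 171.7 N·m.
A tangential force at the equator gives τ = FR, so F = τ/R = 171.7/0.472 = 363.7 N.

F ≈ 364 N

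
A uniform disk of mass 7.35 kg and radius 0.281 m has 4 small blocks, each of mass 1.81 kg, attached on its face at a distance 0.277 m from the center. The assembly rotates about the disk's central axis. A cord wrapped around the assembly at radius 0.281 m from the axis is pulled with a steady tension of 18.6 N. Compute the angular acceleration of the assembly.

α ≈ 6.18 rad/s²

I_disk = ½MR² = ½(7.35)(0.281)² = 0.2902 kg·m².
I_blocks = 4·m·r² = 4(1.81)(0.277)² = 0.5555 kg·m².
Total I = 0.8457 kg·m².
τ = F r = (18.6)(0.281) = 5.227 N·m.
α = τ/I = 5.227/0.8457 = 6.180 rad/s².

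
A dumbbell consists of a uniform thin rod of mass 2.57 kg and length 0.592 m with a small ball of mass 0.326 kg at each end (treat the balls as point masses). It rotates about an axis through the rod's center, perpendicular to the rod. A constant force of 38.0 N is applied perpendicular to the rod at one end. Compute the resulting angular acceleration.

I_rod = (1/12)ML² = (1/12)(2.57)(0.592)² = 0.07506 kg·m².
I_balls = 2·m·(L/2)² = 2(0.326)(0.2960)² = 0.05713 kg·m².
Total I = 0.1322 kg·m².
τ = F·(L/2) = (38.0)(0.296) = 11.25 N·m.
α = τ/I = 11.25/0.1322 = 85.09 rad/s².

α ≈ 85.1 rad/s²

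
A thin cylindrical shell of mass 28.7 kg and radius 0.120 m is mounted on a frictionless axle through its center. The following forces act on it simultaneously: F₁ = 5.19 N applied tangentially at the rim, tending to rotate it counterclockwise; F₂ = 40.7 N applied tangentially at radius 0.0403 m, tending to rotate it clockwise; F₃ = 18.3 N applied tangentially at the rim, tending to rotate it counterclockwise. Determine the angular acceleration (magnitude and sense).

I = MR² = (28.7)(0.120)² = 0.4133 kg·m².
Taking counterclockwise as positive: τ₁ = +(5.19)(0.120) = +0.6228 N·m; τ₂ = −(40.7)(0.0403) = −1.640 N·m; τ₃ = +(18.3)(0.120) = +2.196 N·m.
Net torque τ = 1.179 N·m.
α = τ/I = 1.179/0.4133 = 2.852 rad/s².

α ≈ 2.85 rad/s², counterclockwise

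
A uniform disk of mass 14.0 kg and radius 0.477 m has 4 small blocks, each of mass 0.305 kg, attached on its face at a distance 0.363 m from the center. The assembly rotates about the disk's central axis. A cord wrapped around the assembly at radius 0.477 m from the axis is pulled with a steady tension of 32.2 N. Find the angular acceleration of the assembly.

α ≈ 8.76 rad/s²

I_disk = ½MR² = ½(14.0)(0.477)² = 1.593 kg·m².
I_blocks = 4·m·r² = 4(0.305)(0.363)² = 0.1608 kg·m².
Total I = 1.753 kg·m².
τ = F r = (32.2)(0.477) = 15.36 N·m.
α = τ/I = 15.36/1.753 = 8.759 rad/s².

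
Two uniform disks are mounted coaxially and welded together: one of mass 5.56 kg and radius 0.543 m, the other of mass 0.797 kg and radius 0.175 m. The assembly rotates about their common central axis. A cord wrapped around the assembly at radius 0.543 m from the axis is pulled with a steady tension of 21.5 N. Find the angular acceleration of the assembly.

I = ½M₁R₁² + ½M₂R₂² = ½(5.56)(0.543)² + ½(0.797)(0.175)² = 0.8319 kg·m².
τ = F r = (21.5)(0.543) = 11.67 N·m.
α = τ/I = 11.67/0.8319 = 14.03 rad/s².

α ≈ 14.0 rad/s²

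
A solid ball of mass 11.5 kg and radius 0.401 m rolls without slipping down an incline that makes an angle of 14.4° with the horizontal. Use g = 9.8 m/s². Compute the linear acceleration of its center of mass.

a ≈ 1.74 m/s²

Translation along the incline: Mg sinθ − f = Ma.
Rotation about the center: fR = Iα with I = (2/5)MR². No-slip gives a = αR, so f = (I/R²)a = (2/5)M a.
Substituting: Mg sinθ = (1 + 0.4000)Ma, so a = g sinθ/(1 + 0.4000) = (9.8) sin 14.4° / 1.400 = 1.741 m/s².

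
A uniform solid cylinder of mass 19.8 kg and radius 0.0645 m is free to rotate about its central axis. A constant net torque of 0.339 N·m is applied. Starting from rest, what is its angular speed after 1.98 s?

I = ½MR² = (1/2)(19.8)(0.0645)² = 0.04119 kg·m².
α = τ/I = 0.339/0.04119 = 8.231 rad/s².
ω = ω₀ + αt = 0 + (8.231)(1.98) = 16.30 rad/s.

ω ≈ 16.3 rad/s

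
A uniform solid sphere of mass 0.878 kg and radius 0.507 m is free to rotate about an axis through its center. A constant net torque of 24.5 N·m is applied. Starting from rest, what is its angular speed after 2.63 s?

I = (2/5)MR² = (2/5)(0.878)(0.507)² = 0.09028 kg·m².
α = τ/I = 24.5/0.09028 = 271.4 rad/s².
ω = ω₀ + αt = 0 + (271.4)(2.63) = 713.8 rad/s.

ω ≈ 714 rad/s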